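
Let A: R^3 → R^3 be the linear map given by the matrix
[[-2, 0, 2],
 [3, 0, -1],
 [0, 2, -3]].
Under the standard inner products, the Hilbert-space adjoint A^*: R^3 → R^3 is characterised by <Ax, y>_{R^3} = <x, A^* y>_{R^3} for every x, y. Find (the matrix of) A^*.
A^* = A^T =
[[-2, 3, 0],
 [0, 0, 2],
 [2, -1, -3]]

For real matrices with standard dot products, the defining identity <Ax, y> = <x, A^* y> gives (Ax)^T y = x^T (A^*) y, i.e. x^T A^T y = x^T (A^*) y. Since this holds for all x, y, we must have A^* = A^T. Therefore
A^* =
[[-2, 3, 0],
 [0, 0, 2],
 [2, -1, -3]].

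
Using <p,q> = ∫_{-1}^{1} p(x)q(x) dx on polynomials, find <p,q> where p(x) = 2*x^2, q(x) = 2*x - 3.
<p,q> = -4

Expand the product: p(x)·q(x) = 4*x^3 - 6*x^2.
∫_{-1}^{1} of each monomial x^k gives [2/(k+1) if k even, 0 if k odd]. Integrating term-by-term (or equivalently evaluating the antiderivative F(x) = x^4 - 2*x^3 at the endpoints):
  F(1) − F(−1) = -1 − (3) = -4.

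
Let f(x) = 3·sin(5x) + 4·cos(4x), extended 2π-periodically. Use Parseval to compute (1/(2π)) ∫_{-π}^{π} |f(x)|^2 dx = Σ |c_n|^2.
Σ |c_n|^2 = 25/2

Expand |f|^2 and use orthogonality of {sin(nx), cos(mx)} on [-π, π]:
  ∫_{-π}^{π} sin(nx)^2 dx = π, ∫ cos(mx)^2 dx = π, and cross terms integrate to 0.
So ∫_{-π}^{π} f(x)^2 dx = 3^2 · π + 4^2 · π = (9 + 16)π.
Divide by 2π: (9 + 16)/2 = 25/2.
By Parseval, this equals Σ |c_n|^2.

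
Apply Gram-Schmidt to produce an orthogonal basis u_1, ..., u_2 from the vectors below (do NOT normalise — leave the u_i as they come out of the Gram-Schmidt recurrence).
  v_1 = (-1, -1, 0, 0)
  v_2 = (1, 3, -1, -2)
Orthogonal basis:
  u_1 = (-1, -1, 0, 0)
  u_2 = (-1, 1, -1, -2)

Apply the Gram-Schmidt recurrence
  u_1 = v_1
  u_i = v_i − Σ_{j<i} ((v_i · u_j) / (u_j · u_j)) · u_j.

Step by step this gives:
  u_1 = (-1, -1, 0, 0)
  u_2 = (-1, 1, -1, -2)

Orthogonality check:
  u_2 · u_1 = 0 (should be 0)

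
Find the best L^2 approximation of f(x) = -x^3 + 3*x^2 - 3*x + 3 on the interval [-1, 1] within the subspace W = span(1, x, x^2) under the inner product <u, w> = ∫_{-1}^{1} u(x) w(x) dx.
g(x) = 3*x^2 - 18*x/5 + 3

The best approximation g ∈ W is the orthogonal projection of f onto W. Writing g = a_0 + a_1 x + a_2 x^2, the coefficients solve the normal equations G · a = b where
  G_{ij} = <φ_i, φ_j> and b_i = <f, φ_i>, with φ_0 = 1, φ_1 = x, φ_2 = x^2.
G =
  [2, 0, 2/3]
  [0, 2/3, 0]
  [2/3, 0, 2/5],
b = (8, -12/5, 16/5).
Solving gives a_0 = 3, a_1 = -18/5, a_2 = 3, so
  g(x) = 3*x^2 - 18*x/5 + 3.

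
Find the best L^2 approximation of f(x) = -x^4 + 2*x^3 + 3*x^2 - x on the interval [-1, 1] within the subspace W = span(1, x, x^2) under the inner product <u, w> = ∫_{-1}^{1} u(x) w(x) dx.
g(x) = 15*x^2/7 + x/5 + 3/35

The best approximation g ∈ W is the orthogonal projection of f onto W. Writing g = a_0 + a_1 x + a_2 x^2, the coefficients solve the normal equations G · a = b where
  G_{ij} = <φ_i, φ_j> and b_i = <f, φ_i>, with φ_0 = 1, φ_1 = x, φ_2 = x^2.
G =
  [2, 0, 2/3]
  [0, 2/3, 0]
  [2/3, 0, 2/5],
b = (8/5, 2/15, 32/35).
Solving gives a_0 = 3/35, a_1 = 1/5, a_2 = 15/7, so
  g(x) = 15*x^2/7 + x/5 + 3/35.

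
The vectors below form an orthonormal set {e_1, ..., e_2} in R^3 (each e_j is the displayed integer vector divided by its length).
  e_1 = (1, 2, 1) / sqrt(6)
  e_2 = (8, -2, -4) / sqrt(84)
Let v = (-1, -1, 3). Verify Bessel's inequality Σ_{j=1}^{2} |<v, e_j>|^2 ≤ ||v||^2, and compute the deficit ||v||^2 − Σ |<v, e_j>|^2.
Σ |<v, e_j>|^2 = 27/7; ||v||^2 = 11; deficit = 50/7

Write each e_j = u_j / sqrt(<u_j, u_j>) where u_j is the displayed integer vector. Then <v, e_j> = <v, u_j> / sqrt(<u_j, u_j>), so |<v, e_j>|^2 = <v, u_j>^2 / <u_j, u_j>.
Coefficients: <v, e_1> = 0/sqrt(6), <v, e_2> = -18/sqrt(84).
Square and sum: Σ |<v, e_j>|^2 = 27/7.
Compute ||v||^2 = v·v = 11.
Deficit = 11 − 27/7 = 50/7 ≥ 0, confirming Bessel's inequality. (The deficit equals ||v − Σ <v,e_j> e_j||^2, the squared distance from v to span{e_j}.)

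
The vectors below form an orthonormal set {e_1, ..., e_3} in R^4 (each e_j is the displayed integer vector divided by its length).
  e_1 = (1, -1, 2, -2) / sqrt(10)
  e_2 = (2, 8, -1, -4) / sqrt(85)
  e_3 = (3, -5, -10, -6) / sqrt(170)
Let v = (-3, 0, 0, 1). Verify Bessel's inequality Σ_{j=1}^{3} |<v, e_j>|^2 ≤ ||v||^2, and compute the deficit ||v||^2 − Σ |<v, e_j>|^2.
Σ |<v, e_j>|^2 = 5; ||v||^2 = 10; deficit = 5

Write each e_j = u_j / sqrt(<u_j, u_j>) where u_j is the displayed integer vector. Then <v, e_j> = <v, u_j> / sqrt(<u_j, u_j>), so |<v, e_j>|^2 = <v, u_j>^2 / <u_j, u_j>.
Coefficients: <v, e_1> = -5/sqrt(10), <v, e_2> = -10/sqrt(85), <v, e_3> = -15/sqrt(170).
Square and sum: Σ |<v, e_j>|^2 = 5.
Compute ||v||^2 = v·v = 10.
Deficit = 10 − 5 = 5 ≥ 0, confirming Bessel's inequality. (The deficit equals ||v − Σ <v,e_j> e_j||^2, the squared distance from v to span{e_j}.)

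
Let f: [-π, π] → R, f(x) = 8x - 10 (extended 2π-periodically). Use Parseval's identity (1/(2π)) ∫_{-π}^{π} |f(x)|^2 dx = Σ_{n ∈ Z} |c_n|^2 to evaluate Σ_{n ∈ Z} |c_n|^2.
Σ |c_n|^2 = 64π^2/3 + 100

Expand and integrate term by term over [-π, π]:
  ∫ (8x)^2 dx = 64·(2π^3/3); ∫ 2·8·(-10)·x dx = 0 (odd integrand); ∫ (-10)^2 dx = 100·2π.
So (1/(2π)) ∫_{-π}^{π} (8x - 10)^2 dx = 64π^2/3 + 100 = 64π^2/3 + 100.
Parseval ⇒ Σ |c_n|^2 = 64π^2/3 + 100.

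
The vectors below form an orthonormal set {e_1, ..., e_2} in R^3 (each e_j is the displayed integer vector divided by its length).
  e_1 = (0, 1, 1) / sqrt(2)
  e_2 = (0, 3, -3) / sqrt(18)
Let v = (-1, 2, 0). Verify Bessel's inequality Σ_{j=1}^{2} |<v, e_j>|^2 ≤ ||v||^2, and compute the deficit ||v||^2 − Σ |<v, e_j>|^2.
Σ |<v, e_j>|^2 = 4; ||v||^2 = 5; deficit = 1

Write each e_j = u_j / sqrt(<u_j, u_j>) where u_j is the displayed integer vector. Then <v, e_j> = <v, u_j> / sqrt(<u_j, u_j>), so |<v, e_j>|^2 = <v, u_j>^2 / <u_j, u_j>.
Coefficients: <v, e_1> = 2/sqrt(2), <v, e_2> = 6/sqrt(18).
Square and sum: Σ |<v, e_j>|^2 = 4.
Compute ||v||^2 = v·v = 5.
Deficit = 5 − 4 = 1 ≥ 0, confirming Bessel's inequality. (The deficit equals ||v − Σ <v,e_j> e_j||^2, the squared distance from v to span{e_j}.)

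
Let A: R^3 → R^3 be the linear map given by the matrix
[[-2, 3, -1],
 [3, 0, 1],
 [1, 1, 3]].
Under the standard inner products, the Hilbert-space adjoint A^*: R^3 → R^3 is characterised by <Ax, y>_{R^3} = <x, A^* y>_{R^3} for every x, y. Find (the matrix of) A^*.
A^* = A^T =
[[-2, 3, 1],
 [3, 0, 1],
 [-1, 1, 3]]

For real matrices with standard dot products, the defining identity <Ax, y> = <x, A^* y> gives (Ax)^T y = x^T (A^*) y, i.e. x^T A^T y = x^T (A^*) y. Since this holds for all x, y, we must have A^* = A^T. Therefore
A^* =
[[-2, 3, 1],
 [3, 0, 1],
 [-1, 1, 3]].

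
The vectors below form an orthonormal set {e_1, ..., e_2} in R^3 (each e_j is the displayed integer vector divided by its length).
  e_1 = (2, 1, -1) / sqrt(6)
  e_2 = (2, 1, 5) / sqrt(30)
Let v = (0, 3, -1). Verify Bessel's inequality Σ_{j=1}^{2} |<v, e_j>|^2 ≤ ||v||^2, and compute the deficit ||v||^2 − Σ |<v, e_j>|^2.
Σ |<v, e_j>|^2 = 14/5; ||v||^2 = 10; deficit = 36/5

Write each e_j = u_j / sqrt(<u_j, u_j>) where u_j is the displayed integer vector. Then <v, e_j> = <v, u_j> / sqrt(<u_j, u_j>), so |<v, e_j>|^2 = <v, u_j>^2 / <u_j, u_j>.
Coefficients: <v, e_1> = 4/sqrt(6), <v, e_2> = -2/sqrt(30).
Square and sum: Σ |<v, e_j>|^2 = 14/5.
Compute ||v||^2 = v·v = 10.
Deficit = 10 − 14/5 = 36/5 ≥ 0, confirming Bessel's inequality. (The deficit equals ||v − Σ <v,e_j> e_j||^2, the squared distance from v to span{e_j}.)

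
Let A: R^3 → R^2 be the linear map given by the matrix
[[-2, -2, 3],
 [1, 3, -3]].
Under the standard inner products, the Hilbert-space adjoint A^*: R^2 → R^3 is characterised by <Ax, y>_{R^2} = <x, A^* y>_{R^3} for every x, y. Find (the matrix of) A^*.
A^* = A^T =
[[-2, 1],
 [-2, 3],
 [3, -3]]

For real matrices with standard dot products, the defining identity <Ax, y> = <x, A^* y> gives (Ax)^T y = x^T (A^*) y, i.e. x^T A^T y = x^T (A^*) y. Since this holds for all x, y, we must have A^* = A^T. Therefore
A^* =
[[-2, 1],
 [-2, 3],
 [3, -3]].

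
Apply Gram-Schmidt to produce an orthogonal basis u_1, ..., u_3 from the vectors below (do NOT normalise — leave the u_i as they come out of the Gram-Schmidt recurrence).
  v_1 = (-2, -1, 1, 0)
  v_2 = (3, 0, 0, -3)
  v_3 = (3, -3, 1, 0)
Orthogonal basis:
  u_1 = (-2, -1, 1, 0)
  u_2 = (1, -1, 1, -3)
  u_3 = (7/4, -11/4, 3/4, 7/4)

Apply the Gram-Schmidt recurrence
  u_1 = v_1
  u_i = v_i − Σ_{j<i} ((v_i · u_j) / (u_j · u_j)) · u_j.

Step by step this gives:
  u_1 = (-2, -1, 1, 0)
  u_2 = (1, -1, 1, -3)
  u_3 = (7/4, -11/4, 3/4, 7/4)

Orthogonality check:
  u_2 · u_1 = 0 (should be 0)
  u_3 · u_1 = 0 (should be 0)
  u_3 · u_2 = 0 (should be 0)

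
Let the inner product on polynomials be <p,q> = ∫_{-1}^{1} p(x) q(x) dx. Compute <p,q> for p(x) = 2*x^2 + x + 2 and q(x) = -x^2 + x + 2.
<p,q> = 46/5

Expand the product: p(x)·q(x) = -2*x^4 + x^3 + 3*x^2 + 4*x + 4.
∫_{-1}^{1} of each monomial x^k gives [2/(k+1) if k even, 0 if k odd]. Integrating term-by-term (or equivalently evaluating the antiderivative F(x) = -2*x^5/5 + x^4/4 + x^3 + 2*x^2 + 4*x at the endpoints):
  F(1) − F(−1) = 137/20 − (-47/20) = 46/5.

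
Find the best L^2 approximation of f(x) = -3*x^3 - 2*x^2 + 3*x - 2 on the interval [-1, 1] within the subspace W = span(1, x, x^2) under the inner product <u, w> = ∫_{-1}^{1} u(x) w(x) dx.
g(x) = -2*x^2 + 6*x/5 - 2

The best approximation g ∈ W is the orthogonal projection of f onto W. Writing g = a_0 + a_1 x + a_2 x^2, the coefficients solve the normal equations G · a = b where
  G_{ij} = <φ_i, φ_j> and b_i = <f, φ_i>, with φ_0 = 1, φ_1 = x, φ_2 = x^2.
G =
  [2, 0, 2/3]
  [0, 2/3, 0]
  [2/3, 0, 2/5],
b = (-16/3, 4/5, -32/15).
Solving gives a_0 = -2, a_1 = 6/5, a_2 = -2, so
  g(x) = -2*x^2 + 6*x/5 - 2.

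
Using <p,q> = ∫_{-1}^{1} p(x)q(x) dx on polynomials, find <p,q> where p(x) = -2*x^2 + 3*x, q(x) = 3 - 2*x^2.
<p,q> = -12/5

Expand the product: p(x)·q(x) = 4*x^4 - 6*x^3 - 6*x^2 + 9*x.
∫_{-1}^{1} of each monomial x^k gives [2/(k+1) if k even, 0 if k odd]. Integrating term-by-term (or equivalently evaluating the antiderivative F(x) = 4*x^5/5 - 3*x^4/2 - 2*x^3 + 9*x^2/2 at the endpoints):
  F(1) − F(−1) = 9/5 − (21/5) = -12/5.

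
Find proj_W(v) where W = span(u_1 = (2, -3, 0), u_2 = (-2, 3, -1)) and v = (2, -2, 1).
proj_W(v) = (20/13, -30/13, 1)

Set up U = [u_1 | ... | u_2] ∈ R^(3×2). The projector onto W = col(U) is P = U (U^T U)^(-1) U^T.
Compute U^T U =
  [13, -13]
  [-13, 14],
and U^T v = (10, -11).
Solve U^T U · c = U^T v for the coefficients: c = (-3/13, -1). The projection is proj_W(v) = U c.
Check: (v - proj_W(v)) · u_1 = 0  (should be 0).
Check: (v - proj_W(v)) · u_2 = 0  (should be 0).
Result: proj_W(v) = (20/13, -30/13, 1).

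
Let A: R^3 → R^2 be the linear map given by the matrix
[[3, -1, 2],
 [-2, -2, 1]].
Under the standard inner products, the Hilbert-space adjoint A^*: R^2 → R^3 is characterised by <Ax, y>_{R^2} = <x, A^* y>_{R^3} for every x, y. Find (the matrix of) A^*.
A^* = A^T =
[[3, -2],
 [-1, -2],
 [2, 1]]

For real matrices with standard dot products, the defining identity <Ax, y> = <x, A^* y> gives (Ax)^T y = x^T (A^*) y, i.e. x^T A^T y = x^T (A^*) y. Since this holds for all x, y, we must have A^* = A^T. Therefore
A^* =
[[3, -2],
 [-1, -2],
 [2, 1]].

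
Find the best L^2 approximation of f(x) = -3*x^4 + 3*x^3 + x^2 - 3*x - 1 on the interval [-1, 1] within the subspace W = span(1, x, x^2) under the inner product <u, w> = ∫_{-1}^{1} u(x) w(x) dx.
g(x) = -11*x^2/7 - 6*x/5 - 26/35

The best approximation g ∈ W is the orthogonal projection of f onto W. Writing g = a_0 + a_1 x + a_2 x^2, the coefficients solve the normal equations G · a = b where
  G_{ij} = <φ_i, φ_j> and b_i = <f, φ_i>, with φ_0 = 1, φ_1 = x, φ_2 = x^2.
G =
  [2, 0, 2/3]
  [0, 2/3, 0]
  [2/3, 0, 2/5],
b = (-38/15, -4/5, -118/105).
Solving gives a_0 = -26/35, a_1 = -6/5, a_2 = -11/7, so
  g(x) = -11*x^2/7 - 6*x/5 - 26/35.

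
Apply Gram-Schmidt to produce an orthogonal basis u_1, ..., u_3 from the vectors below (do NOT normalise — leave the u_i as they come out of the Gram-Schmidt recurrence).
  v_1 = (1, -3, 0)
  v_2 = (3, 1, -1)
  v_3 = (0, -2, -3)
Orthogonal basis:
  u_1 = (1, -3, 0)
  u_2 = (3, 1, -1)
  u_3 = (-48/55, -16/55, -32/11)

Apply the Gram-Schmidt recurrence
  u_1 = v_1
  u_i = v_i − Σ_{j<i} ((v_i · u_j) / (u_j · u_j)) · u_j.

Step by step this gives:
  u_1 = (1, -3, 0)
  u_2 = (3, 1, -1)
  u_3 = (-48/55, -16/55, -32/11)

Orthogonality check:
  u_2 · u_1 = 0 (should be 0)
  u_3 · u_1 = 0 (should be 0)
  u_3 · u_2 = 0 (should be 0)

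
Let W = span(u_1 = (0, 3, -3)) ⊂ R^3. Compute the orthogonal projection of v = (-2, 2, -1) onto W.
proj_W(v) = (0, 3/2, -3/2)

Set up U = [u_1 | ... | u_1] ∈ R^(3×1). The projector onto W = col(U) is P = U (U^T U)^(-1) U^T.
Compute U^T U =
  [18],
and U^T v = (9).
Solve U^T U · c = U^T v for the coefficients: c = (1/2). The projection is proj_W(v) = U c.
Check: (v - proj_W(v)) · u_1 = 0  (should be 0).
Result: proj_W(v) = (0, 3/2, -3/2).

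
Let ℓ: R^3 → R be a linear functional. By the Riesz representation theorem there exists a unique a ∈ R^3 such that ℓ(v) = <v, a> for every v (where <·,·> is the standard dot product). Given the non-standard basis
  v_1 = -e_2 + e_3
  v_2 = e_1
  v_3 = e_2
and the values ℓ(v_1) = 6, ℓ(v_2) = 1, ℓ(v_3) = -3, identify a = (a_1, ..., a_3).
a = (1, -3, 3)

Write a = (a_1, ..., a_3) in the standard basis. For each basis vector v_i, ℓ(v_i) = <v_i, a> is a linear equation in the a_j's. Collect the n equations into a matrix system V a = ℓ, where row i of V is v_i (expressed in the standard basis). Since V is invertible (lower-triangular with 1s on the diagonal, up to permutation), solve by back-substitution:
  V =
[[0, -1, 1],
 [1, 0, 0],
 [0, 1, 0]]
  V a = (6, 1, -3)
Solving gives a = (1, -3, 3).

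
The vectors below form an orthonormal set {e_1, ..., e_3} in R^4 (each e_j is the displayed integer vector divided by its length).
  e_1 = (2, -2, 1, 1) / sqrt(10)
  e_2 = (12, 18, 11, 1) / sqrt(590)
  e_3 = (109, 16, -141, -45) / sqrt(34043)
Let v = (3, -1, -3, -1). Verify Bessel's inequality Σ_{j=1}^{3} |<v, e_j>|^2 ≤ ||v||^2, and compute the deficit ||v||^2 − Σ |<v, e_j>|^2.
Σ |<v, e_j>|^2 = 11459/577; ||v||^2 = 20; deficit = 81/577

Write each e_j = u_j / sqrt(<u_j, u_j>) where u_j is the displayed integer vector. Then <v, e_j> = <v, u_j> / sqrt(<u_j, u_j>), so |<v, e_j>|^2 = <v, u_j>^2 / <u_j, u_j>.
Coefficients: <v, e_1> = 4/sqrt(10), <v, e_2> = -16/sqrt(590), <v, e_3> = 779/sqrt(34043).
Square and sum: Σ |<v, e_j>|^2 = 11459/577.
Compute ||v||^2 = v·v = 20.
Deficit = 20 − 11459/577 = 81/577 ≥ 0, confirming Bessel's inequality. (The deficit equals ||v − Σ <v,e_j> e_j||^2, the squared distance from v to span{e_j}.)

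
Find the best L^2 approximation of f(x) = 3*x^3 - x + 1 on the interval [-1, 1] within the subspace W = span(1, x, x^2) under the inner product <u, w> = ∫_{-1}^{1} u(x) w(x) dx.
g(x) = 4*x/5 + 1

The best approximation g ∈ W is the orthogonal projection of f onto W. Writing g = a_0 + a_1 x + a_2 x^2, the coefficients solve the normal equations G · a = b where
  G_{ij} = <φ_i, φ_j> and b_i = <f, φ_i>, with φ_0 = 1, φ_1 = x, φ_2 = x^2.
G =
  [2, 0, 2/3]
  [0, 2/3, 0]
  [2/3, 0, 2/5],
b = (2, 8/15, 2/3).
Solving gives a_0 = 1, a_1 = 4/5, a_2 = 0, so
  g(x) = 4*x/5 + 1.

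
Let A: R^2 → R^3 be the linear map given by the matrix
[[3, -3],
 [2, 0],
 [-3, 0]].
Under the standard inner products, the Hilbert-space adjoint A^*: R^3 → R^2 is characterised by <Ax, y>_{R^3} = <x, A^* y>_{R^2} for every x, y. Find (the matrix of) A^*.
A^* = A^T =
[[3, 2, -3],
 [-3, 0, 0]]

For real matrices with standard dot products, the defining identity <Ax, y> = <x, A^* y> gives (Ax)^T y = x^T (A^*) y, i.e. x^T A^T y = x^T (A^*) y. Since this holds for all x, y, we must have A^* = A^T. Therefore
A^* =
[[3, 2, -3],
 [-3, 0, 0]].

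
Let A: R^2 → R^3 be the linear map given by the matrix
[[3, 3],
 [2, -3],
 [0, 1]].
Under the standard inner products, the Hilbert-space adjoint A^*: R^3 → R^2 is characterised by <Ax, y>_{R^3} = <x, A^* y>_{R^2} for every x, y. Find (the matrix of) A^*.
A^* = A^T =
[[3, 2, 0],
 [3, -3, 1]]

For real matrices with standard dot products, the defining identity <Ax, y> = <x, A^* y> gives (Ax)^T y = x^T (A^*) y, i.e. x^T A^T y = x^T (A^*) y. Since this holds for all x, y, we must have A^* = A^T. Therefore
A^* =
[[3, 2, 0],
 [3, -3, 1]].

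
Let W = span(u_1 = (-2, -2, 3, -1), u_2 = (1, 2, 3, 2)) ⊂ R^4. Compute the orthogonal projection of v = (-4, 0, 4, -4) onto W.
proj_W(v) = (-888/323, -48/17, 72/19, -480/323)

Set up U = [u_1 | ... | u_2] ∈ R^(4×2). The projector onto W = col(U) is P = U (U^T U)^(-1) U^T.
Compute U^T U =
  [18, 1]
  [1, 18],
and U^T v = (24, 0).
Solve U^T U · c = U^T v for the coefficients: c = (432/323, -24/323). The projection is proj_W(v) = U c.
Check: (v - proj_W(v)) · u_1 = 0  (should be 0).
Check: (v - proj_W(v)) · u_2 = 0  (should be 0).
Result: proj_W(v) = (-888/323, -48/17, 72/19, -480/323).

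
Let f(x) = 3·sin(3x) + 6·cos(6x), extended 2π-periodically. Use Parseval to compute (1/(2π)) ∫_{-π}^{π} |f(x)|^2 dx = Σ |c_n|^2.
Σ |c_n|^2 = 45/2

Expand |f|^2 and use orthogonality of {sin(nx), cos(mx)} on [-π, π]:
  ∫_{-π}^{π} sin(nx)^2 dx = π, ∫ cos(mx)^2 dx = π, and cross terms integrate to 0.
So ∫_{-π}^{π} f(x)^2 dx = 3^2 · π + 6^2 · π = (9 + 36)π.
Divide by 2π: (9 + 36)/2 = 45/2.
By Parseval, this equals Σ |c_n|^2.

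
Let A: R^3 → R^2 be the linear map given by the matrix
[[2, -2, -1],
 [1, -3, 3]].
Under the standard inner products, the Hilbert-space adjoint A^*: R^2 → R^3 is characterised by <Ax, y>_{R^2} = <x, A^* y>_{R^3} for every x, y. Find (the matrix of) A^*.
A^* = A^T =
[[2, 1],
 [-2, -3],
 [-1, 3]]

For real matrices with standard dot products, the defining identity <Ax, y> = <x, A^* y> gives (Ax)^T y = x^T (A^*) y, i.e. x^T A^T y = x^T (A^*) y. Since this holds for all x, y, we must have A^* = A^T. Therefore
A^* =
[[2, 1],
 [-2, -3],
 [-1, 3]].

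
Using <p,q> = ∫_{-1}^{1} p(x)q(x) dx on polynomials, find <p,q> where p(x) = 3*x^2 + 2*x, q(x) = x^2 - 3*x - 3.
<p,q> = -44/5

Expand the product: p(x)·q(x) = 3*x^4 - 7*x^3 - 15*x^2 - 6*x.
∫_{-1}^{1} of each monomial x^k gives [2/(k+1) if k even, 0 if k odd]. Integrating term-by-term (or equivalently evaluating the antiderivative F(x) = 3*x^5/5 - 7*x^4/4 - 5*x^3 - 3*x^2 at the endpoints):
  F(1) − F(−1) = -183/20 − (-7/20) = -44/5.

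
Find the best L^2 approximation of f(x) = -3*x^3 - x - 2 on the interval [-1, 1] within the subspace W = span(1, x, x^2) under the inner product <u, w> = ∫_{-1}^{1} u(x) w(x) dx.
g(x) = -14*x/5 - 2

The best approximation g ∈ W is the orthogonal projection of f onto W. Writing g = a_0 + a_1 x + a_2 x^2, the coefficients solve the normal equations G · a = b where
  G_{ij} = <φ_i, φ_j> and b_i = <f, φ_i>, with φ_0 = 1, φ_1 = x, φ_2 = x^2.
G =
  [2, 0, 2/3]
  [0, 2/3, 0]
  [2/3, 0, 2/5],
b = (-4, -28/15, -4/3).
Solving gives a_0 = -2, a_1 = -14/5, a_2 = 0, so
  g(x) = -14*x/5 - 2.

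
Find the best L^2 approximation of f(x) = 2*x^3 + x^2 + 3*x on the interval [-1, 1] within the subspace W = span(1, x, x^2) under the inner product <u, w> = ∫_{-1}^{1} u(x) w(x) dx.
g(x) = x^2 + 21*x/5

The best approximation g ∈ W is the orthogonal projection of f onto W. Writing g = a_0 + a_1 x + a_2 x^2, the coefficients solve the normal equations G · a = b where
  G_{ij} = <φ_i, φ_j> and b_i = <f, φ_i>, with φ_0 = 1, φ_1 = x, φ_2 = x^2.
G =
  [2, 0, 2/3]
  [0, 2/3, 0]
  [2/3, 0, 2/5],
b = (2/3, 14/5, 2/5).
Solving gives a_0 = 0, a_1 = 21/5, a_2 = 1, so
  g(x) = x^2 + 21*x/5.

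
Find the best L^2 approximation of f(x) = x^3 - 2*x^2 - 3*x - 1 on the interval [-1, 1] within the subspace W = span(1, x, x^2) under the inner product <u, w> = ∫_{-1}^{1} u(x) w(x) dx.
g(x) = -2*x^2 - 12*x/5 - 1

The best approximation g ∈ W is the orthogonal projection of f onto W. Writing g = a_0 + a_1 x + a_2 x^2, the coefficients solve the normal equations G · a = b where
  G_{ij} = <φ_i, φ_j> and b_i = <f, φ_i>, with φ_0 = 1, φ_1 = x, φ_2 = x^2.
G =
  [2, 0, 2/3]
  [0, 2/3, 0]
  [2/3, 0, 2/5],
b = (-10/3, -8/5, -22/15).
Solving gives a_0 = -1, a_1 = -12/5, a_2 = -2, so
  g(x) = -2*x^2 - 12*x/5 - 1.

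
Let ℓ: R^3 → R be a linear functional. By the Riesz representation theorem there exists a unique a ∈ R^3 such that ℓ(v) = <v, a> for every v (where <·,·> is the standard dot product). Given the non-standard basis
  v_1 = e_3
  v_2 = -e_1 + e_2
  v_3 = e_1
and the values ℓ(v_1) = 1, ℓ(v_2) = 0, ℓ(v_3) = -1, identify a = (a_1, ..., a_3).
a = (-1, -1, 1)

Write a = (a_1, ..., a_3) in the standard basis. For each basis vector v_i, ℓ(v_i) = <v_i, a> is a linear equation in the a_j's. Collect the n equations into a matrix system V a = ℓ, where row i of V is v_i (expressed in the standard basis). Since V is invertible (lower-triangular with 1s on the diagonal, up to permutation), solve by back-substitution:
  V =
[[0, 0, 1],
 [-1, 1, 0],
 [1, 0, 0]]
  V a = (1, 0, -1)
Solving gives a = (-1, -1, 1).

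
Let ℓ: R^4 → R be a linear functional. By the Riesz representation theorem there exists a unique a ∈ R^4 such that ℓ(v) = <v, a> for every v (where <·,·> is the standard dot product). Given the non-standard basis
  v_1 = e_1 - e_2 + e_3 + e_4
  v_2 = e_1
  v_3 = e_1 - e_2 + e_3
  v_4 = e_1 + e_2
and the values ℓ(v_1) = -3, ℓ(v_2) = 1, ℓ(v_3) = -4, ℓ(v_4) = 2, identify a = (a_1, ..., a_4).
a = (1, 1, -4, 1)

Write a = (a_1, ..., a_4) in the standard basis. For each basis vector v_i, ℓ(v_i) = <v_i, a> is a linear equation in the a_j's. Collect the n equations into a matrix system V a = ℓ, where row i of V is v_i (expressed in the standard basis). Since V is invertible (lower-triangular with 1s on the diagonal, up to permutation), solve by back-substitution:
  V =
[[1, -1, 1, 1],
 [1, 0, 0, 0],
 [1, -1, 1, 0],
 [1, 1, 0, 0]]
  V a = (-3, 1, -4, 2)
Solving gives a = (1, 1, -4, 1).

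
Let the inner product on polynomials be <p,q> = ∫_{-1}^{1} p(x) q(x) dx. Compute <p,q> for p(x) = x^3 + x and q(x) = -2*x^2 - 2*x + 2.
<p,q> = -32/15

Expand the product: p(x)·q(x) = -2*x^5 - 2*x^4 - 2*x^2 + 2*x.
∫_{-1}^{1} of each monomial x^k gives [2/(k+1) if k even, 0 if k odd]. Integrating term-by-term (or equivalently evaluating the antiderivative F(x) = -x^6/3 - 2*x^5/5 - 2*x^3/3 + x^2 at the endpoints):
  F(1) − F(−1) = -2/5 − (26/15) = -32/15.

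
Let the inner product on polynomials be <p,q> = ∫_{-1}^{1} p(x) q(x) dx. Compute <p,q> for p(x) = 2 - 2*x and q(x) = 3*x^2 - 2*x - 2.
<p,q> = -4/3

Expand the product: p(x)·q(x) = -6*x^3 + 10*x^2 - 4.
∫_{-1}^{1} of each monomial x^k gives [2/(k+1) if k even, 0 if k odd]. Integrating term-by-term (or equivalently evaluating the antiderivative F(x) = -3*x^4/2 + 10*x^3/3 - 4*x at the endpoints):
  F(1) − F(−1) = -13/6 − (-5/6) = -4/3.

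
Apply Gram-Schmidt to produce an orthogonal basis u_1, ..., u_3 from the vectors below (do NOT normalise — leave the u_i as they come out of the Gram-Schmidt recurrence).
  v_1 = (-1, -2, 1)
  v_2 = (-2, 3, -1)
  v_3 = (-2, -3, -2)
Orthogonal basis:
  u_1 = (-1, -2, 1)
  u_2 = (-17/6, 4/3, -1/6)
  u_3 = (-25/59, -75/59, -175/59)

Apply the Gram-Schmidt recurrence
  u_1 = v_1
  u_i = v_i − Σ_{j<i} ((v_i · u_j) / (u_j · u_j)) · u_j.

Step by step this gives:
  u_1 = (-1, -2, 1)
  u_2 = (-17/6, 4/3, -1/6)
  u_3 = (-25/59, -75/59, -175/59)

Orthogonality check:
  u_2 · u_1 = 0 (should be 0)
  u_3 · u_1 = 0 (should be 0)
  u_3 · u_2 = 0 (should be 0)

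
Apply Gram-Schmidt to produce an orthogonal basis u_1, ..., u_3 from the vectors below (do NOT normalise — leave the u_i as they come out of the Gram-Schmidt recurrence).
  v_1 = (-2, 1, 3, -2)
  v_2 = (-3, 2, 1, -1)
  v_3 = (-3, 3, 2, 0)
Orthogonal basis:
  u_1 = (-2, 1, 3, -2)
  u_2 = (-14/9, 23/18, -7/6, 4/9)
  u_3 = (38/101, 77/101, 79/101, 119/101)

Apply the Gram-Schmidt recurrence
  u_1 = v_1
  u_i = v_i − Σ_{j<i} ((v_i · u_j) / (u_j · u_j)) · u_j.

Step by step this gives:
  u_1 = (-2, 1, 3, -2)
  u_2 = (-14/9, 23/18, -7/6, 4/9)
  u_3 = (38/101, 77/101, 79/101, 119/101)

Orthogonality check:
  u_2 · u_1 = 0 (should be 0)
  u_3 · u_1 = 0 (should be 0)
  u_3 · u_2 = 0 (should be 0)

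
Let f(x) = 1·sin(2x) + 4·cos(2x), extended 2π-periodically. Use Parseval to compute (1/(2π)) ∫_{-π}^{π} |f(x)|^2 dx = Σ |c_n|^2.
Σ |c_n|^2 = 17/2

Expand |f|^2 and use orthogonality of {sin(nx), cos(mx)} on [-π, π]:
  ∫_{-π}^{π} sin(nx)^2 dx = π, ∫ cos(mx)^2 dx = π, and cross terms integrate to 0.
So ∫_{-π}^{π} f(x)^2 dx = 1^2 · π + 4^2 · π = (1 + 16)π.
Divide by 2π: (1 + 16)/2 = 17/2.
By Parseval, this equals Σ |c_n|^2.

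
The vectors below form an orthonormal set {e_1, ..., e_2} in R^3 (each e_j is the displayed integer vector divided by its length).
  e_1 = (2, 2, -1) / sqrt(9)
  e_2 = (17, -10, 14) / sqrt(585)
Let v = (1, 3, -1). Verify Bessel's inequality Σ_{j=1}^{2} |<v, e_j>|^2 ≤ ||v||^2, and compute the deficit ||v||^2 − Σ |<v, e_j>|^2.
Σ |<v, e_j>|^2 = 666/65; ||v||^2 = 11; deficit = 49/65

Write each e_j = u_j / sqrt(<u_j, u_j>) where u_j is the displayed integer vector. Then <v, e_j> = <v, u_j> / sqrt(<u_j, u_j>), so |<v, e_j>|^2 = <v, u_j>^2 / <u_j, u_j>.
Coefficients: <v, e_1> = 9/sqrt(9), <v, e_2> = -27/sqrt(585).
Square and sum: Σ |<v, e_j>|^2 = 666/65.
Compute ||v||^2 = v·v = 11.
Deficit = 11 − 666/65 = 49/65 ≥ 0, confirming Bessel's inequality. (The deficit equals ||v − Σ <v,e_j> e_j||^2, the squared distance from v to span{e_j}.)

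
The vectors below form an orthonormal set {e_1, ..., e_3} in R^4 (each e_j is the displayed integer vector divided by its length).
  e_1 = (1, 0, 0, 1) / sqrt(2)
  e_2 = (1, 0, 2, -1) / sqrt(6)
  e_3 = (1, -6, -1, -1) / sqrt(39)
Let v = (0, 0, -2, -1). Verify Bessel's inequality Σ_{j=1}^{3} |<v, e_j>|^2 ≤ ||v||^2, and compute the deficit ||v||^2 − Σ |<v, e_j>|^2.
Σ |<v, e_j>|^2 = 29/13; ||v||^2 = 5; deficit = 36/13

Write each e_j = u_j / sqrt(<u_j, u_j>) where u_j is the displayed integer vector. Then <v, e_j> = <v, u_j> / sqrt(<u_j, u_j>), so |<v, e_j>|^2 = <v, u_j>^2 / <u_j, u_j>.
Coefficients: <v, e_1> = -1/sqrt(2), <v, e_2> = -3/sqrt(6), <v, e_3> = 3/sqrt(39).
Square and sum: Σ |<v, e_j>|^2 = 29/13.
Compute ||v||^2 = v·v = 5.
Deficit = 5 − 29/13 = 36/13 ≥ 0, confirming Bessel's inequality. (The deficit equals ||v − Σ <v,e_j> e_j||^2, the squared distance from v to span{e_j}.)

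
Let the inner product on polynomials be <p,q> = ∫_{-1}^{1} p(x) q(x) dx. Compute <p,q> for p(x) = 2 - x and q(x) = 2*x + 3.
<p,q> = 32/3

Expand the product: p(x)·q(x) = -2*x^2 + x + 6.
∫_{-1}^{1} of each monomial x^k gives [2/(k+1) if k even, 0 if k odd]. Integrating term-by-term (or equivalently evaluating the antiderivative F(x) = -2*x^3/3 + x^2/2 + 6*x at the endpoints):
  F(1) − F(−1) = 35/6 − (-29/6) = 32/3.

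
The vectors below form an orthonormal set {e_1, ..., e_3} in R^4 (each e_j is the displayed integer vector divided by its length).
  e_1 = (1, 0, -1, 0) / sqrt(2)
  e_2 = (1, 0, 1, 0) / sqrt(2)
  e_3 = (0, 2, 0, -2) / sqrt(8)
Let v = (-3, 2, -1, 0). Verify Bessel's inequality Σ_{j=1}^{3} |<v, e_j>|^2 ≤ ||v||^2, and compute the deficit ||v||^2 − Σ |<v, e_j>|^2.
Σ |<v, e_j>|^2 = 12; ||v||^2 = 14; deficit = 2

Write each e_j = u_j / sqrt(<u_j, u_j>) where u_j is the displayed integer vector. Then <v, e_j> = <v, u_j> / sqrt(<u_j, u_j>), so |<v, e_j>|^2 = <v, u_j>^2 / <u_j, u_j>.
Coefficients: <v, e_1> = -2/sqrt(2), <v, e_2> = -4/sqrt(2), <v, e_3> = 4/sqrt(8).
Square and sum: Σ |<v, e_j>|^2 = 12.
Compute ||v||^2 = v·v = 14.
Deficit = 14 − 12 = 2 ≥ 0, confirming Bessel's inequality. (The deficit equals ||v − Σ <v,e_j> e_j||^2, the squared distance from v to span{e_j}.)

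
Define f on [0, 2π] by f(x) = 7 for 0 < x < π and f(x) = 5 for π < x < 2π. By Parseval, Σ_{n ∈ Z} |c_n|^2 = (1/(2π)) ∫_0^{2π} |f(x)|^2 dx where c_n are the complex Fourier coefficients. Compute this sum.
Σ |c_n|^2 = 37

Parseval equates the L^2 energy of f (normalised by 1/(2π)) with the ℓ^2 sum of its Fourier coefficients: (1/(2π)) ∫_0^{2π} |f|^2 = Σ |c_n|^2.
Compute the left side: (1/(2π)) [∫_0^π 7^2 dx + ∫_π^{2π} 5^2 dx] = (1/(2π)) · (49π + 25π) = (49 + 25)/2 = 37.
So Σ_{n ∈ Z} |c_n|^2 = 37.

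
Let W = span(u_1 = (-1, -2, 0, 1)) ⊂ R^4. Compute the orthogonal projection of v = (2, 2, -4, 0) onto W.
proj_W(v) = (1, 2, 0, -1)

Set up U = [u_1 | ... | u_1] ∈ R^(4×1). The projector onto W = col(U) is P = U (U^T U)^(-1) U^T.
Compute U^T U =
  [6],
and U^T v = (-6).
Solve U^T U · c = U^T v for the coefficients: c = (-1). The projection is proj_W(v) = U c.
Check: (v - proj_W(v)) · u_1 = 0  (should be 0).
Result: proj_W(v) = (1, 2, 0, -1).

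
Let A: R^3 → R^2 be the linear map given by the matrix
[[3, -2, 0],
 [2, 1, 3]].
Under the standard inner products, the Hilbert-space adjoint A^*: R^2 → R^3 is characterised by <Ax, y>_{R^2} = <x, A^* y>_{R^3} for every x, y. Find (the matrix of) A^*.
A^* = A^T =
[[3, 2],
 [-2, 1],
 [0, 3]]

For real matrices with standard dot products, the defining identity <Ax, y> = <x, A^* y> gives (Ax)^T y = x^T (A^*) y, i.e. x^T A^T y = x^T (A^*) y. Since this holds for all x, y, we must have A^* = A^T. Therefore
A^* =
[[3, 2],
 [-2, 1],
 [0, 3]].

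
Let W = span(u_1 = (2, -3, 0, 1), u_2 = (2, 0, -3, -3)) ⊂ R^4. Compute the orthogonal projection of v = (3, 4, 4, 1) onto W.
proj_W(v) = (-444/307, 303/307, 363/307, 262/307)

Set up U = [u_1 | ... | u_2] ∈ R^(4×2). The projector onto W = col(U) is P = U (U^T U)^(-1) U^T.
Compute U^T U =
  [14, 1]
  [1, 22],
and U^T v = (-5, -9).
Solve U^T U · c = U^T v for the coefficients: c = (-101/307, -121/307). The projection is proj_W(v) = U c.
Check: (v - proj_W(v)) · u_1 = 0  (should be 0).
Check: (v - proj_W(v)) · u_2 = 0  (should be 0).
Result: proj_W(v) = (-444/307, 303/307, 363/307, 262/307).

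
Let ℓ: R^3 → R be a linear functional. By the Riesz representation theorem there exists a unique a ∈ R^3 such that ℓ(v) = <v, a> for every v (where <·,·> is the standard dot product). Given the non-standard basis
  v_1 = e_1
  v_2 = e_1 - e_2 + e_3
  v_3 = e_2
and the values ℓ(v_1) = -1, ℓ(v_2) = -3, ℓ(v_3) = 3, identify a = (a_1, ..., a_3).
a = (-1, 3, 1)

Write a = (a_1, ..., a_3) in the standard basis. For each basis vector v_i, ℓ(v_i) = <v_i, a> is a linear equation in the a_j's. Collect the n equations into a matrix system V a = ℓ, where row i of V is v_i (expressed in the standard basis). Since V is invertible (lower-triangular with 1s on the diagonal, up to permutation), solve by back-substitution:
  V =
[[1, 0, 0],
 [1, -1, 1],
 [0, 1, 0]]
  V a = (-1, -3, 3)
Solving gives a = (-1, 3, 1).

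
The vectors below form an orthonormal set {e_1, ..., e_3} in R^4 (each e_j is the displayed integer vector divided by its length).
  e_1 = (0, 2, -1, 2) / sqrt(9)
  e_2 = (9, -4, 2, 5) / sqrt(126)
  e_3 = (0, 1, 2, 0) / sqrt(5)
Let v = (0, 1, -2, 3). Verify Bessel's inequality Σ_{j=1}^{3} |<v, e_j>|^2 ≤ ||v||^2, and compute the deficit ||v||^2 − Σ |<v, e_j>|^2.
Σ |<v, e_j>|^2 = 133/10; ||v||^2 = 14; deficit = 7/10

Write each e_j = u_j / sqrt(<u_j, u_j>) where u_j is the displayed integer vector. Then <v, e_j> = <v, u_j> / sqrt(<u_j, u_j>), so |<v, e_j>|^2 = <v, u_j>^2 / <u_j, u_j>.
Coefficients: <v, e_1> = 10/sqrt(9), <v, e_2> = 7/sqrt(126), <v, e_3> = -3/sqrt(5).
Square and sum: Σ |<v, e_j>|^2 = 133/10.
Compute ||v||^2 = v·v = 14.
Deficit = 14 − 133/10 = 7/10 ≥ 0, confirming Bessel's inequality. (The deficit equals ||v − Σ <v,e_j> e_j||^2, the squared distance from v to span{e_j}.)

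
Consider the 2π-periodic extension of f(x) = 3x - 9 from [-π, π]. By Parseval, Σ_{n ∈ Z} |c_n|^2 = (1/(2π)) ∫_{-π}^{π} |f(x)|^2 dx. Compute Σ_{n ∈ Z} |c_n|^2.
Σ |c_n|^2 = 3π^2 + 81

Expand and integrate term by term over [-π, π]:
  ∫ (3x)^2 dx = 9·(2π^3/3); ∫ 2·3·(-9)·x dx = 0 (odd integrand); ∫ (-9)^2 dx = 81·2π.
So (1/(2π)) ∫_{-π}^{π} (3x - 9)^2 dx = 9π^2/3 + 81 = 3π^2 + 81.
Parseval ⇒ Σ |c_n|^2 = 3π^2 + 81.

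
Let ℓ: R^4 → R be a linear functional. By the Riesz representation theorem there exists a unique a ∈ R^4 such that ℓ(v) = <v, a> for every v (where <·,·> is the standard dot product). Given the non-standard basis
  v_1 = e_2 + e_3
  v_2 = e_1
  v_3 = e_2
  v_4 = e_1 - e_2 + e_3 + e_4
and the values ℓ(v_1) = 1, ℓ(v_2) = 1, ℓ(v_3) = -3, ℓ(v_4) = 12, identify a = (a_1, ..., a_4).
a = (1, -3, 4, 4)

Write a = (a_1, ..., a_4) in the standard basis. For each basis vector v_i, ℓ(v_i) = <v_i, a> is a linear equation in the a_j's. Collect the n equations into a matrix system V a = ℓ, where row i of V is v_i (expressed in the standard basis). Since V is invertible (lower-triangular with 1s on the diagonal, up to permutation), solve by back-substitution:
  V =
[[0, 1, 1, 0],
 [1, 0, 0, 0],
 [0, 1, 0, 0],
 [1, -1, 1, 1]]
  V a = (1, 1, -3, 12)
Solving gives a = (1, -3, 4, 4).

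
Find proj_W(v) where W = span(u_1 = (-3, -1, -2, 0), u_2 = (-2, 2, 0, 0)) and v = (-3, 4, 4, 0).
proj_W(v) = (-11/6, 31/6, 5/3, 0)

Set up U = [u_1 | ... | u_2] ∈ R^(4×2). The projector onto W = col(U) is P = U (U^T U)^(-1) U^T.
Compute U^T U =
  [14, 4]
  [4, 8],
and U^T v = (-3, 14).
Solve U^T U · c = U^T v for the coefficients: c = (-5/6, 13/6). The projection is proj_W(v) = U c.
Check: (v - proj_W(v)) · u_1 = 0  (should be 0).
Check: (v - proj_W(v)) · u_2 = 0  (should be 0).
Result: proj_W(v) = (-11/6, 31/6, 5/3, 0).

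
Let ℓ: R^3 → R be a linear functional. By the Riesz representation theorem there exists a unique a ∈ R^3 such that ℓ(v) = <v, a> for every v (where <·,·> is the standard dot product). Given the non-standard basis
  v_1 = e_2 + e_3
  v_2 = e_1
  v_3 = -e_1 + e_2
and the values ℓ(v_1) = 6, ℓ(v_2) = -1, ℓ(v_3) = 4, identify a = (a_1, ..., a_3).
a = (-1, 3, 3)

Write a = (a_1, ..., a_3) in the standard basis. For each basis vector v_i, ℓ(v_i) = <v_i, a> is a linear equation in the a_j's. Collect the n equations into a matrix system V a = ℓ, where row i of V is v_i (expressed in the standard basis). Since V is invertible (lower-triangular with 1s on the diagonal, up to permutation), solve by back-substitution:
  V =
[[0, 1, 1],
 [1, 0, 0],
 [-1, 1, 0]]
  V a = (6, -1, 4)
Solving gives a = (-1, 3, 3).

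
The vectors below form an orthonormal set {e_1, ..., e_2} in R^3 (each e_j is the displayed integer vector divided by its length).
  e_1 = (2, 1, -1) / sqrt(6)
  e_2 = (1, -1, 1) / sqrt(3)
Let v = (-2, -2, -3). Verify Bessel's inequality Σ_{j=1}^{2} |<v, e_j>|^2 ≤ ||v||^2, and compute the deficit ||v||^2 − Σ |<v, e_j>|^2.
Σ |<v, e_j>|^2 = 9/2; ||v||^2 = 17; deficit = 25/2

Write each e_j = u_j / sqrt(<u_j, u_j>) where u_j is the displayed integer vector. Then <v, e_j> = <v, u_j> / sqrt(<u_j, u_j>), so |<v, e_j>|^2 = <v, u_j>^2 / <u_j, u_j>.
Coefficients: <v, e_1> = -3/sqrt(6), <v, e_2> = -3/sqrt(3).
Square and sum: Σ |<v, e_j>|^2 = 9/2.
Compute ||v||^2 = v·v = 17.
Deficit = 17 − 9/2 = 25/2 ≥ 0, confirming Bessel's inequality. (The deficit equals ||v − Σ <v,e_j> e_j||^2, the squared distance from v to span{e_j}.)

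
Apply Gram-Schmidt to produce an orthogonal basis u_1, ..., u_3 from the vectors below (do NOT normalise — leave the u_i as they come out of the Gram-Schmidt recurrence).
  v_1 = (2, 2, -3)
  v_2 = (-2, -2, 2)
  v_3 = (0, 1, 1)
Orthogonal basis:
  u_1 = (2, 2, -3)
  u_2 = (-6/17, -6/17, -8/17)
  u_3 = (-1/2, 1/2, 0)

Apply the Gram-Schmidt recurrence
  u_1 = v_1
  u_i = v_i − Σ_{j<i} ((v_i · u_j) / (u_j · u_j)) · u_j.

Step by step this gives:
  u_1 = (2, 2, -3)
  u_2 = (-6/17, -6/17, -8/17)
  u_3 = (-1/2, 1/2, 0)

Orthogonality check:
  u_2 · u_1 = 0 (should be 0)
  u_3 · u_1 = 0 (should be 0)
  u_3 · u_2 = 0 (should be 0)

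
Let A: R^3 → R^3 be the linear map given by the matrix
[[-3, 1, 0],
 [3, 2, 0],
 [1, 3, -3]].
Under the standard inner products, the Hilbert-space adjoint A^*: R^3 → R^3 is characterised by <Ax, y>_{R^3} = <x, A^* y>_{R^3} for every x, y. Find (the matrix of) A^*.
A^* = A^T =
[[-3, 3, 1],
 [1, 2, 3],
 [0, 0, -3]]

For real matrices with standard dot products, the defining identity <Ax, y> = <x, A^* y> gives (Ax)^T y = x^T (A^*) y, i.e. x^T A^T y = x^T (A^*) y. Since this holds for all x, y, we must have A^* = A^T. Therefore
A^* =
[[-3, 3, 1],
 [1, 2, 3],
 [0, 0, -3]].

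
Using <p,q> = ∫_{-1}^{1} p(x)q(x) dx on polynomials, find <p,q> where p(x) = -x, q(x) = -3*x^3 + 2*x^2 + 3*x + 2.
<p,q> = -4/5

Expand the product: p(x)·q(x) = 3*x^4 - 2*x^3 - 3*x^2 - 2*x.
∫_{-1}^{1} of each monomial x^k gives [2/(k+1) if k even, 0 if k odd]. Integrating term-by-term (or equivalently evaluating the antiderivative F(x) = 3*x^5/5 - x^4/2 - x^3 - x^2 at the endpoints):
  F(1) − F(−1) = -19/10 − (-11/10) = -4/5.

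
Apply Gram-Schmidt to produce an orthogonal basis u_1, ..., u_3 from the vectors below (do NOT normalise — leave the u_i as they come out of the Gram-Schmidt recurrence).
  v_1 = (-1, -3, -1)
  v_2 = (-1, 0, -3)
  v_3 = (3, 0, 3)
Orthogonal basis:
  u_1 = (-1, -3, -1)
  u_2 = (-7/11, 12/11, -29/11)
  u_3 = (81/47, -18/47, -27/47)

Apply the Gram-Schmidt recurrence
  u_1 = v_1
  u_i = v_i − Σ_{j<i} ((v_i · u_j) / (u_j · u_j)) · u_j.

Step by step this gives:
  u_1 = (-1, -3, -1)
  u_2 = (-7/11, 12/11, -29/11)
  u_3 = (81/47, -18/47, -27/47)

Orthogonality check:
  u_2 · u_1 = 0 (should be 0)
  u_3 · u_1 = 0 (should be 0)
  u_3 · u_2 = 0 (should be 0)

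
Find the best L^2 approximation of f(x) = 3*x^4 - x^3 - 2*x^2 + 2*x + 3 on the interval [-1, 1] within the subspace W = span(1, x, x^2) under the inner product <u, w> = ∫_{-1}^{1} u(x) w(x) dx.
g(x) = 4*x^2/7 + 7*x/5 + 96/35

The best approximation g ∈ W is the orthogonal projection of f onto W. Writing g = a_0 + a_1 x + a_2 x^2, the coefficients solve the normal equations G · a = b where
  G_{ij} = <φ_i, φ_j> and b_i = <f, φ_i>, with φ_0 = 1, φ_1 = x, φ_2 = x^2.
G =
  [2, 0, 2/3]
  [0, 2/3, 0]
  [2/3, 0, 2/5],
b = (88/15, 14/15, 72/35).
Solving gives a_0 = 96/35, a_1 = 7/5, a_2 = 4/7, so
  g(x) = 4*x^2/7 + 7*x/5 + 96/35.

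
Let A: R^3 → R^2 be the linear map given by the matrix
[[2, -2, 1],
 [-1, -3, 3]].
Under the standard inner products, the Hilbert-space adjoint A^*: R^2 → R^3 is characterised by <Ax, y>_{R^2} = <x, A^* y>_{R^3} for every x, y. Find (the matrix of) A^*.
A^* = A^T =
[[2, -1],
 [-2, -3],
 [1, 3]]

For real matrices with standard dot products, the defining identity <Ax, y> = <x, A^* y> gives (Ax)^T y = x^T (A^*) y, i.e. x^T A^T y = x^T (A^*) y. Since this holds for all x, y, we must have A^* = A^T. Therefore
A^* =
[[2, -1],
 [-2, -3],
 [1, 3]].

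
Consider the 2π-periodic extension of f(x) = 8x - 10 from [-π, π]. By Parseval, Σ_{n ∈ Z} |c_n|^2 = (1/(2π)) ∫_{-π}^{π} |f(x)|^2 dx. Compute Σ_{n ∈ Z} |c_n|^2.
Σ |c_n|^2 = 64π^2/3 + 100

Expand and integrate term by term over [-π, π]:
  ∫ (8x)^2 dx = 64·(2π^3/3); ∫ 2·8·(-10)·x dx = 0 (odd integrand); ∫ (-10)^2 dx = 100·2π.
So (1/(2π)) ∫_{-π}^{π} (8x - 10)^2 dx = 64π^2/3 + 100 = 64π^2/3 + 100.
Parseval ⇒ Σ |c_n|^2 = 64π^2/3 + 100.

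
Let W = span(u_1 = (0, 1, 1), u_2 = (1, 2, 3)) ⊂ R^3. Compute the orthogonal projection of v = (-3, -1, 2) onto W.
proj_W(v) = (-1, 1, 0)

Set up U = [u_1 | ... | u_2] ∈ R^(3×2). The projector onto W = col(U) is P = U (U^T U)^(-1) U^T.
Compute U^T U =
  [2, 5]
  [5, 14],
and U^T v = (1, 1).
Solve U^T U · c = U^T v for the coefficients: c = (3, -1). The projection is proj_W(v) = U c.
Check: (v - proj_W(v)) · u_1 = 0  (should be 0).
Check: (v - proj_W(v)) · u_2 = 0  (should be 0).
Result: proj_W(v) = (-1, 1, 0).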